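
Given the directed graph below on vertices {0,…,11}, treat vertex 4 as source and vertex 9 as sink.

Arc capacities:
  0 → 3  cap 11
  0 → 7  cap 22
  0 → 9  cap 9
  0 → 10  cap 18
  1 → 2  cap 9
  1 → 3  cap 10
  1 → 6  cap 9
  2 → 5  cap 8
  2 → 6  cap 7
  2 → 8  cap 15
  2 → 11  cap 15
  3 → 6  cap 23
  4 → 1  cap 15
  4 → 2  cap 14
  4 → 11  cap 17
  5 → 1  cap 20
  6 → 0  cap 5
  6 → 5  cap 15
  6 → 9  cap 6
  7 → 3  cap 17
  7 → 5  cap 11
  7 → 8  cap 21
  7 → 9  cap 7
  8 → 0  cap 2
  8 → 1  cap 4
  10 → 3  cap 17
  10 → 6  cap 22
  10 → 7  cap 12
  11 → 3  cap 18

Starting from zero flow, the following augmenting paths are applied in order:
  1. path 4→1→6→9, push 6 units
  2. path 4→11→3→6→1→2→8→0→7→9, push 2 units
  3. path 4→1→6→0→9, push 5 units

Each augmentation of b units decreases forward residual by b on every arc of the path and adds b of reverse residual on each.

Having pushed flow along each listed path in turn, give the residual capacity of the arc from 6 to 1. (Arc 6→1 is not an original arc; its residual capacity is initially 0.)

after path 1 (4→1→6→9, push 6): res(6,1)=6
after path 2 (4→11→3→6→1→2→8→0→7→9, push 2): res(6,1)=4
after path 3 (4→1→6→0→9, push 5): res(6,1)=9

Residual capacity of (6,1): 9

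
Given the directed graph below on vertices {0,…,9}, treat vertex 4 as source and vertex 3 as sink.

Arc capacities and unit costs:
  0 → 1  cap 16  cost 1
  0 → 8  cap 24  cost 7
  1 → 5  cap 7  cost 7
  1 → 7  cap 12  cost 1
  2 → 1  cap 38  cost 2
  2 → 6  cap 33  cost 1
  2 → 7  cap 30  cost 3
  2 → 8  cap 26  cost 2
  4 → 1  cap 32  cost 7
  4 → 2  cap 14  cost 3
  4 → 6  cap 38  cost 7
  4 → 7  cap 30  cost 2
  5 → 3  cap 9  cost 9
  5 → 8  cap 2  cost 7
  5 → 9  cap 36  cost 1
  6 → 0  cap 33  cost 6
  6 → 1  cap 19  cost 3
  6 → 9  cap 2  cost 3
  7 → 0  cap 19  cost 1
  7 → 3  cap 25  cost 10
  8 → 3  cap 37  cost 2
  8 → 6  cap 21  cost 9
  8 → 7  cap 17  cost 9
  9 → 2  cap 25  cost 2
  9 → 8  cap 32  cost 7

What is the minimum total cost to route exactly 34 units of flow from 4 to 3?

Minimum cost for 34 units: 338

shortest-cost path #1: 4→2→8→3 push 14 @ unit cost 7 (adds 98)
shortest-cost path #2: 4→7→3 push 20 @ unit cost 12 (adds 240)
total cost = 338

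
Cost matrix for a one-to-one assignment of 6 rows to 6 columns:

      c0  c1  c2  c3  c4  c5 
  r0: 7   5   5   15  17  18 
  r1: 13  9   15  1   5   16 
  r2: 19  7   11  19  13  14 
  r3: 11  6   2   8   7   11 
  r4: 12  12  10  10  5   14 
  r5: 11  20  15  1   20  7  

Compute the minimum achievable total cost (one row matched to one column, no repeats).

optimal assignment: row0→col0 (cost 7), row1→col3 (cost 1), row2→col1 (cost 7), row3→col2 (cost 2), row4→col4 (cost 5), row5→col5 (cost 7)
total = 7 + 1 + 7 + 2 + 5 + 7 = 29

Minimum assignment cost: 29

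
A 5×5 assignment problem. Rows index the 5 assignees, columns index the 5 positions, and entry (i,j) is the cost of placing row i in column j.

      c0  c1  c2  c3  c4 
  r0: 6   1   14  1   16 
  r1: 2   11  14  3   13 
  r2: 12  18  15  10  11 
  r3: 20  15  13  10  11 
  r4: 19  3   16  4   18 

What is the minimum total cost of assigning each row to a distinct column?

Minimum assignment cost: 30

optimal assignment: row0→col3 (cost 1), row1→col0 (cost 2), row2→col4 (cost 11), row3→col2 (cost 13), row4→col1 (cost 3)
total = 1 + 2 + 11 + 13 + 3 = 30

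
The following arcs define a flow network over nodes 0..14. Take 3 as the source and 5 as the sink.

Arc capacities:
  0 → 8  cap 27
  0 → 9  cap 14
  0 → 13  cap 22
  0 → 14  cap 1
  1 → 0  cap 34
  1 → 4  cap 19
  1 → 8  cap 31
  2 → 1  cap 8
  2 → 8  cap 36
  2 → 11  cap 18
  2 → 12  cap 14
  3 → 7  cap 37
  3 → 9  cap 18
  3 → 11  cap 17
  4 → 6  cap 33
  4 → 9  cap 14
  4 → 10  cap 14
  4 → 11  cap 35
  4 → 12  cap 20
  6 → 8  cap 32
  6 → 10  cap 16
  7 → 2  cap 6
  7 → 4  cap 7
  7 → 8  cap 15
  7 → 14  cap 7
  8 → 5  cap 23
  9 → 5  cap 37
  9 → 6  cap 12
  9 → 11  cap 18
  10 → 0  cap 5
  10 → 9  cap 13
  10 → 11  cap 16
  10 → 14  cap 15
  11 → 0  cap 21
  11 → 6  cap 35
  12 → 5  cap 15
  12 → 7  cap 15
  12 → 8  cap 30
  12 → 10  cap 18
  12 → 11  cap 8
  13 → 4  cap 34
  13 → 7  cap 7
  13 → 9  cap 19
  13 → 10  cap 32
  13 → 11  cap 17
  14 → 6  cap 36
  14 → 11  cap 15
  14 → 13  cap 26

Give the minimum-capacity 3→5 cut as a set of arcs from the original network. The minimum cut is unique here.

Min-cut arcs: {(3,9), (3,11), (7,2), (7,4), (7,8), (7,14)} (total capacity 70)

augment #1: 3→9→5 push 18
augment #2: 3→7→8→5 push 15
augment #3: 3→7→2→8→5 push 6
augment #4: 3→7→4→9→5 push 7
augment #5: 3→11→0→8→5 push 2
augment #6: 3→11→0→9→5 push 12
augment #7: 3→7→14→13→4→12→5 push 7
augment #8: 3→11→0→8→2→12→5 push 3
max flow = 70; residual-reachable set from 3 gives S-side
cut edges (S→T): {(3,9), (3,11), (7,2), (7,4), (7,8), (7,14)} total cap 70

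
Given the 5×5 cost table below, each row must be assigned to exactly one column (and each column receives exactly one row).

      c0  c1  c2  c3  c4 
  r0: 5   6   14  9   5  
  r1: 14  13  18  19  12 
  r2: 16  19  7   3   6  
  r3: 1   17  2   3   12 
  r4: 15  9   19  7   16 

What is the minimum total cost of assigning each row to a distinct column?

Minimum assignment cost: 31

optimal assignment: row0→col0 (cost 5), row1→col4 (cost 12), row2→col3 (cost 3), row3→col2 (cost 2), row4→col1 (cost 9)
total = 5 + 12 + 3 + 2 + 9 = 31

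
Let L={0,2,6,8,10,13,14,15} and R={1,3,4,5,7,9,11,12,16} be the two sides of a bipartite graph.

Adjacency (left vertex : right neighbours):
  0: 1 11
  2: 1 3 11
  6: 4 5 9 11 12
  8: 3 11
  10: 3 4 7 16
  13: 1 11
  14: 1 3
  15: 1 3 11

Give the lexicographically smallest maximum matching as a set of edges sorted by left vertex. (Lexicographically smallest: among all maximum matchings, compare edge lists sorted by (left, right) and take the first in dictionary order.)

|M| = 5 (so the lex-smallest maximum matching has 5 edges)
process left vertices in ascending order; for each, take the smallest-labelled available neighbour that still permits 5 edges overall, or leave it unmatched if none does
lex-smallest matching: {0-1, 2-3, 6-4, 8-11, 10-7}

Lex-smallest maximum matching: {(0,1), (2,3), (6,4), (8,11), (10,7)}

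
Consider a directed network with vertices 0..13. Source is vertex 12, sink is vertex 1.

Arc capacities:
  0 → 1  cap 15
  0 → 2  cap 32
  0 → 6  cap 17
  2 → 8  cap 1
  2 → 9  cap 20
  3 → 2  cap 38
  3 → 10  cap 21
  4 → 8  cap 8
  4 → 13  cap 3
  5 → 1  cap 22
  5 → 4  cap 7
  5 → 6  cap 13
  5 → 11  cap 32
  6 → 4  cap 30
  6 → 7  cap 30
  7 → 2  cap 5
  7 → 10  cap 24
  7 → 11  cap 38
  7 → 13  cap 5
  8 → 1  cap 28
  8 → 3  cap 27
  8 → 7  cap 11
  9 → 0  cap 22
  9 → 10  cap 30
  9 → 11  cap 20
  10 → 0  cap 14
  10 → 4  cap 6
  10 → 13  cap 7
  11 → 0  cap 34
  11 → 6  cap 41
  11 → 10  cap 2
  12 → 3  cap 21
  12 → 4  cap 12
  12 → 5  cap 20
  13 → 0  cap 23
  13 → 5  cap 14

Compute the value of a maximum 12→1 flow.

Maximum flow value: 46

augment #1: 12→5→1 bottleneck 20, total now 20
augment #2: 12→4→8→1 bottleneck 8, total now 28
augment #3: 12→3→2→8→1 bottleneck 1, total now 29
augment #4: 12→3→10→0→1 bottleneck 14, total now 43
augment #5: 12→4→13→0→1 bottleneck 1, total now 44
augment #6: 12→4→13→5→1 bottleneck 2, total now 46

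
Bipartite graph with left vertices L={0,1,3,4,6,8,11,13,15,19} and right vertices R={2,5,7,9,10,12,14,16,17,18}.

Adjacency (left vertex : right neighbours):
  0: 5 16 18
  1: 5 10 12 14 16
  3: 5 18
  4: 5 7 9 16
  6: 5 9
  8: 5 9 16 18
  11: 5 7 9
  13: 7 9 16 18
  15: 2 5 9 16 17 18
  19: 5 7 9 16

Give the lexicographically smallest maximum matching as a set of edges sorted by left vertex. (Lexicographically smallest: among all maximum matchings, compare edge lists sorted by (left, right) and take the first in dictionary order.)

Lex-smallest maximum matching: {(0,5), (1,10), (3,18), (4,7), (6,9), (8,16), (15,2)}

|M| = 7 (so the lex-smallest maximum matching has 7 edges)
process left vertices in ascending order; for each, take the smallest-labelled available neighbour that still permits 7 edges overall, or leave it unmatched if none does
lex-smallest matching: {0-5, 1-10, 3-18, 4-7, 6-9, 8-16, 15-2}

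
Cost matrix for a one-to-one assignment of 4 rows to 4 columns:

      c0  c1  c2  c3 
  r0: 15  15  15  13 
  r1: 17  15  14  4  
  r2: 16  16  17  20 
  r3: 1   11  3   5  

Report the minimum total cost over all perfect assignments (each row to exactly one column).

Minimum assignment cost: 36

optimal assignment: row0→col2 (cost 15), row1→col3 (cost 4), row2→col1 (cost 16), row3→col0 (cost 1)
total = 15 + 4 + 16 + 1 = 36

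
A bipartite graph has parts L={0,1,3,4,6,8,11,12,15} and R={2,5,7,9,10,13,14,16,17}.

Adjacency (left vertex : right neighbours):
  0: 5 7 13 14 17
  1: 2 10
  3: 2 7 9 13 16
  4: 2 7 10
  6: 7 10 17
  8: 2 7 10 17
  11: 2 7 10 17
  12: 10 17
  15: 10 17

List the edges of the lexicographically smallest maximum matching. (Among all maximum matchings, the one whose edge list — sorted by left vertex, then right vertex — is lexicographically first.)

Lex-smallest maximum matching: {(0,5), (1,2), (3,9), (4,7), (6,10), (8,17)}

|M| = 6 (so the lex-smallest maximum matching has 6 edges)
process left vertices in ascending order; for each, take the smallest-labelled available neighbour that still permits 6 edges overall, or leave it unmatched if none does
lex-smallest matching: {0-5, 1-2, 3-9, 4-7, 6-10, 8-17}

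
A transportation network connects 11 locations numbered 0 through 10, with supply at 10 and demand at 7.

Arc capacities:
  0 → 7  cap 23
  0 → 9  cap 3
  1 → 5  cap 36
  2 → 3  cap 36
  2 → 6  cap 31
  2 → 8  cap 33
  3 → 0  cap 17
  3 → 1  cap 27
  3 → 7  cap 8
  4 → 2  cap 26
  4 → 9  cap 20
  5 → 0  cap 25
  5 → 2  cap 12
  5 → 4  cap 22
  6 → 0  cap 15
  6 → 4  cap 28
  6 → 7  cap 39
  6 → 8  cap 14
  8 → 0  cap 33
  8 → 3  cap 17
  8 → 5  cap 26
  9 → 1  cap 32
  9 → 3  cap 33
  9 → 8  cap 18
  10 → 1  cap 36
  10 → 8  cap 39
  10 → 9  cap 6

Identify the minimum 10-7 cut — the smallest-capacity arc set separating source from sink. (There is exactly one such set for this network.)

Min-cut arcs: {(0,7), (2,6), (3,7)} (total capacity 62)

augment #1: 10→8→0→7 push 23
augment #2: 10→8→3→7 push 8
augment #3: 10→1→5→2→6→7 push 12
augment #4: 10→1→5→4→2→6→7 push 19
max flow = 62; residual-reachable set from 10 gives S-side
cut edges (S→T): {(0,7), (2,6), (3,7)} total cap 62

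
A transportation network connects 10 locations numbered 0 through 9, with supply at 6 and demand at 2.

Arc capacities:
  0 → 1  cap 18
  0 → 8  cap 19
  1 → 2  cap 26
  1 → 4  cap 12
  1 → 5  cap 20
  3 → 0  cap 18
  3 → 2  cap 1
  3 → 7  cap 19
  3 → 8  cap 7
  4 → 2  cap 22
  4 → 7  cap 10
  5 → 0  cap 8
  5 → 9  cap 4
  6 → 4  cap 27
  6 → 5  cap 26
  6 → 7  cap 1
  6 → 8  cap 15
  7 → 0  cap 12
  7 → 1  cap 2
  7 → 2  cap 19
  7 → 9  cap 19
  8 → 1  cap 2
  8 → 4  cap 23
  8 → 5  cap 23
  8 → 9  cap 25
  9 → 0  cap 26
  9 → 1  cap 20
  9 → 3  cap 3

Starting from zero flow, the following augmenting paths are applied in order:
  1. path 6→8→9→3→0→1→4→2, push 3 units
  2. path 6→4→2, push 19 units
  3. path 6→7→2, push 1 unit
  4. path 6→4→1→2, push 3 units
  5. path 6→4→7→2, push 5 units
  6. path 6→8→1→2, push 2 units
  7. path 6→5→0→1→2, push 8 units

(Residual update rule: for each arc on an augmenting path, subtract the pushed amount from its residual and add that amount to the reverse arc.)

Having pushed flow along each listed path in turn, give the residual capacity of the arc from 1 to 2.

after path 1 (6→8→9→3→0→1→4→2, push 3): res(1,2)=26
after path 2 (6→4→2, push 19): res(1,2)=26
after path 3 (6→7→2, push 1): res(1,2)=26
after path 4 (6→4→1→2, push 3): res(1,2)=23
after path 5 (6→4→7→2, push 5): res(1,2)=23
after path 6 (6→8→1→2, push 2): res(1,2)=21
after path 7 (6→5→0→1→2, push 8): res(1,2)=13

Residual capacity of (1,2): 13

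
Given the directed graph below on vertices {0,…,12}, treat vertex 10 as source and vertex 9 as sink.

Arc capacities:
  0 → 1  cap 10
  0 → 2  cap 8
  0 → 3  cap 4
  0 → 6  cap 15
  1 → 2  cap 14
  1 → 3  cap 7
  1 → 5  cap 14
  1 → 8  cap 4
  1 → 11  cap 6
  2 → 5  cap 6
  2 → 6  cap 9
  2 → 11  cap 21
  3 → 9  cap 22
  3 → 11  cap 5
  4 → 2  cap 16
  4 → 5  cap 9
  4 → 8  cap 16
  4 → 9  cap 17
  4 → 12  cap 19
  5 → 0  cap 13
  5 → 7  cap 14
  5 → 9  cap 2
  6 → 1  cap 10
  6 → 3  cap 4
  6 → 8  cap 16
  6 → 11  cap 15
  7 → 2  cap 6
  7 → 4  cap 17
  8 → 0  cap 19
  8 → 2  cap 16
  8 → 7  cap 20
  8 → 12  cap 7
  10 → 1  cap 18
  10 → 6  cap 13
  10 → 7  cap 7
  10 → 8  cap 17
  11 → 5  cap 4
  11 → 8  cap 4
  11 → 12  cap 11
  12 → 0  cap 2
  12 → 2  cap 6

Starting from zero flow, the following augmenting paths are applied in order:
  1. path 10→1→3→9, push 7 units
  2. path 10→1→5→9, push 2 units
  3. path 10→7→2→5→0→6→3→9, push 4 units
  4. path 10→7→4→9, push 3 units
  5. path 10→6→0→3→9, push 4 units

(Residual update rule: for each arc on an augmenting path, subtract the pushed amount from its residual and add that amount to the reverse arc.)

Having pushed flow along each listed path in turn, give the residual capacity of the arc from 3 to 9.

Residual capacity of (3,9): 7

after path 1 (10→1→3→9, push 7): res(3,9)=15
after path 2 (10→1→5→9, push 2): res(3,9)=15
after path 3 (10→7→2→5→0→6→3→9, push 4): res(3,9)=11
after path 4 (10→7→4→9, push 3): res(3,9)=11
after path 5 (10→6→0→3→9, push 4): res(3,9)=7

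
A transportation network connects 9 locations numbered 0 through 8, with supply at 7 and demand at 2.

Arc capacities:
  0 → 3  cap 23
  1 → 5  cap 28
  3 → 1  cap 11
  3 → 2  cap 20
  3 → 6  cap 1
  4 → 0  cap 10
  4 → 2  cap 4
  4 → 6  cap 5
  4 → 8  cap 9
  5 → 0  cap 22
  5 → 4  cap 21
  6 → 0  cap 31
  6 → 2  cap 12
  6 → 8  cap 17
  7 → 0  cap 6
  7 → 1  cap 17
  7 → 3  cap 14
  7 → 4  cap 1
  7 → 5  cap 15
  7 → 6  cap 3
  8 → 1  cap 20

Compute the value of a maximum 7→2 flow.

Maximum flow value: 33

augment #1: 7→3→2 bottleneck 14, total now 14
augment #2: 7→4→2 bottleneck 1, total now 15
augment #3: 7→6→2 bottleneck 3, total now 18
augment #4: 7→0→3→2 bottleneck 6, total now 24
augment #5: 7→5→4→2 bottleneck 3, total now 27
augment #6: 7→5→4→6→2 bottleneck 5, total now 32
augment #7: 7→5→0→3→6→2 bottleneck 1, total now 33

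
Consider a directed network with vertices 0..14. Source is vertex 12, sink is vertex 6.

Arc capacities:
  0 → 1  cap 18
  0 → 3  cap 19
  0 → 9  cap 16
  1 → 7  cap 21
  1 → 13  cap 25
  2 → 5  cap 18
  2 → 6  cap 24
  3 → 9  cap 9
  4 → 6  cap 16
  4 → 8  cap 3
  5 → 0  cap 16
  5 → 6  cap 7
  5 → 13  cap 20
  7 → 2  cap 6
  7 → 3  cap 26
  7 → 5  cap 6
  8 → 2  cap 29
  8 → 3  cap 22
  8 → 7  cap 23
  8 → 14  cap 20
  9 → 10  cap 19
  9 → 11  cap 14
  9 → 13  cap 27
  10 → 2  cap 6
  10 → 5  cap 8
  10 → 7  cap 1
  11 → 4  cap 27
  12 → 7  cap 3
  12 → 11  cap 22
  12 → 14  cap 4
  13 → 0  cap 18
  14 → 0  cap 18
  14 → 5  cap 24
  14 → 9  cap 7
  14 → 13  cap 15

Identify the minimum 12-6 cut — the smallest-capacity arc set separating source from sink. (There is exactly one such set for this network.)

Min-cut arcs: {(4,6), (4,8), (12,7), (12,14)} (total capacity 26)

augment #1: 12→7→2→6 push 3
augment #2: 12→11→4→6 push 16
augment #3: 12→14→5→6 push 4
augment #4: 12→11→4→8→2→6 push 3
max flow = 26; residual-reachable set from 12 gives S-side
cut edges (S→T): {(4,6), (4,8), (12,7), (12,14)} total cap 26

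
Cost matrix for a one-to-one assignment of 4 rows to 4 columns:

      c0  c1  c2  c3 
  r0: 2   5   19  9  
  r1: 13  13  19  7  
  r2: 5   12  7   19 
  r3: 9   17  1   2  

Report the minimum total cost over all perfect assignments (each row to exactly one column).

optimal assignment: row0→col1 (cost 5), row1→col3 (cost 7), row2→col0 (cost 5), row3→col2 (cost 1)
total = 5 + 7 + 5 + 1 = 18

Minimum assignment cost: 18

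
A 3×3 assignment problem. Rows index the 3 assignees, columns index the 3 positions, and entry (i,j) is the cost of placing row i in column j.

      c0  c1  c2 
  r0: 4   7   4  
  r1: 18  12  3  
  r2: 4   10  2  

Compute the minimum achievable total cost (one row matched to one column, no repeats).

Minimum assignment cost: 14

optimal assignment: row0→col1 (cost 7), row1→col2 (cost 3), row2→col0 (cost 4)
total = 7 + 3 + 4 = 14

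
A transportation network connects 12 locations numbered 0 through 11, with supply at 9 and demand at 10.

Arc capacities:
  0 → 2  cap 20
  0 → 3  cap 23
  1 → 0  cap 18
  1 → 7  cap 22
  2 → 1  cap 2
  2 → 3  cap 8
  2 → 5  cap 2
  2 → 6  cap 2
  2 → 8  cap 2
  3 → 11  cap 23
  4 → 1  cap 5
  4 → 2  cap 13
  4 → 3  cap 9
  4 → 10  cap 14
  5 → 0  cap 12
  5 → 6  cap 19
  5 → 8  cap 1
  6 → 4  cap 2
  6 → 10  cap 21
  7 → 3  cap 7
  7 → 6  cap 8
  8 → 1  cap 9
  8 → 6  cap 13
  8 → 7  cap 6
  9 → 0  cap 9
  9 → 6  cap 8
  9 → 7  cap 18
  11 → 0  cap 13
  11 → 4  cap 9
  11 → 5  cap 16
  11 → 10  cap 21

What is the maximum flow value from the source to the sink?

Maximum flow value: 32

augment #1: 9→6→10 bottleneck 8, total now 8
augment #2: 9→7→6→10 bottleneck 8, total now 16
augment #3: 9→0→2→6→10 bottleneck 2, total now 18
augment #4: 9→0→3→11→10 bottleneck 7, total now 25
augment #5: 9→7→3→11→10 bottleneck 7, total now 32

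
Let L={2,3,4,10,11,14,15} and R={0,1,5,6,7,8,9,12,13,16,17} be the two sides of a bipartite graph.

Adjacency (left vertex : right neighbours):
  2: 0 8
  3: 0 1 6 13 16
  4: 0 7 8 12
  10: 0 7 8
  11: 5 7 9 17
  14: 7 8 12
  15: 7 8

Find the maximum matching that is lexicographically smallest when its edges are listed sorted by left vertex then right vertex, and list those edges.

|M| = 6 (so the lex-smallest maximum matching has 6 edges)
process left vertices in ascending order; for each, take the smallest-labelled available neighbour that still permits 6 edges overall, or leave it unmatched if none does
lex-smallest matching: {2-0, 3-1, 4-7, 10-8, 11-5, 14-12}

Lex-smallest maximum matching: {(2,0), (3,1), (4,7), (10,8), (11,5), (14,12)}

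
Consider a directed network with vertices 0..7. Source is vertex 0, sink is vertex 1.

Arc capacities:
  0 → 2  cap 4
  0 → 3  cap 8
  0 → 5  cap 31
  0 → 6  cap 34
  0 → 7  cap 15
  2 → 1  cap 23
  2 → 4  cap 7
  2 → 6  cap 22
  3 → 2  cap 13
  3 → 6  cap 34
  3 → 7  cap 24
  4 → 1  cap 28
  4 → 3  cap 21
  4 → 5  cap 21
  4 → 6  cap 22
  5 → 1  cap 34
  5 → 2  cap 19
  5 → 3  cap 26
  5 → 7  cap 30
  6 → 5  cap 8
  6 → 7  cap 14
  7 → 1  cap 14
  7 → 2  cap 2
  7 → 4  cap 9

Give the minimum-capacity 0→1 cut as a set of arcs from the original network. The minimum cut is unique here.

augment #1: 0→2→1 push 4
augment #2: 0→5→1 push 31
augment #3: 0→7→1 push 14
augment #4: 0→3→2→1 push 8
augment #5: 0→6→5→1 push 3
augment #6: 0→7→2→1 push 1
augment #7: 0→6→5→2→1 push 5
augment #8: 0→6→7→2→1 push 1
augment #9: 0→6→7→4→1 push 9
max flow = 76; residual-reachable set from 0 gives S-side
cut edges (S→T): {(0,2), (0,3), (0,5), (6,5), (7,1), (7,2), (7,4)} total cap 76

Min-cut arcs: {(0,2), (0,3), (0,5), (6,5), (7,1), (7,2), (7,4)} (total capacity 76)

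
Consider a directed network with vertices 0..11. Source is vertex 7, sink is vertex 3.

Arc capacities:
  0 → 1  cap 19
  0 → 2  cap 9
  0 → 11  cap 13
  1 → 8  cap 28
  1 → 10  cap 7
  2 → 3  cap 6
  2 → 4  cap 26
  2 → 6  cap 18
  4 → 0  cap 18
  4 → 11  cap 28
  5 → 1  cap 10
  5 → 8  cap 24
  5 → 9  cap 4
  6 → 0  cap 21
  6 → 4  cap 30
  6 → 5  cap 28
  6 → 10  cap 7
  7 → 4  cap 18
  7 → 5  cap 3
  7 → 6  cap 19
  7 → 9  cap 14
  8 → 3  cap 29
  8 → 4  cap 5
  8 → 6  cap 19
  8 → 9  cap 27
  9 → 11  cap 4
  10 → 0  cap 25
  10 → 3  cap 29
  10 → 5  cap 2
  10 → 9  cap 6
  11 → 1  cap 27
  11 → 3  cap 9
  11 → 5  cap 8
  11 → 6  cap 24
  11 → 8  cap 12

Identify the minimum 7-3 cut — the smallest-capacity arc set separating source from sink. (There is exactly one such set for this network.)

Min-cut arcs: {(7,4), (7,5), (7,6), (9,11)} (total capacity 44)

augment #1: 7→4→11→3 push 9
augment #2: 7→5→8→3 push 3
augment #3: 7→6→10→3 push 7
augment #4: 7→4→0→2→3 push 6
augment #5: 7→4→11→8→3 push 3
augment #6: 7→6→5→8→3 push 12
augment #7: 7→9→11→8→3 push 4
max flow = 44; residual-reachable set from 7 gives S-side
cut edges (S→T): {(7,4), (7,5), (7,6), (9,11)} total cap 44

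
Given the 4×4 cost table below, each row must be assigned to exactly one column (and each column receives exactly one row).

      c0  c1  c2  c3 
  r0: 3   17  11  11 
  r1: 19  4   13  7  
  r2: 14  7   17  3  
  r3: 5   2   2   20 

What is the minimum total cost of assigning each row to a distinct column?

optimal assignment: row0→col0 (cost 3), row1→col1 (cost 4), row2→col3 (cost 3), row3→col2 (cost 2)
total = 3 + 4 + 3 + 2 = 12

Minimum assignment cost: 12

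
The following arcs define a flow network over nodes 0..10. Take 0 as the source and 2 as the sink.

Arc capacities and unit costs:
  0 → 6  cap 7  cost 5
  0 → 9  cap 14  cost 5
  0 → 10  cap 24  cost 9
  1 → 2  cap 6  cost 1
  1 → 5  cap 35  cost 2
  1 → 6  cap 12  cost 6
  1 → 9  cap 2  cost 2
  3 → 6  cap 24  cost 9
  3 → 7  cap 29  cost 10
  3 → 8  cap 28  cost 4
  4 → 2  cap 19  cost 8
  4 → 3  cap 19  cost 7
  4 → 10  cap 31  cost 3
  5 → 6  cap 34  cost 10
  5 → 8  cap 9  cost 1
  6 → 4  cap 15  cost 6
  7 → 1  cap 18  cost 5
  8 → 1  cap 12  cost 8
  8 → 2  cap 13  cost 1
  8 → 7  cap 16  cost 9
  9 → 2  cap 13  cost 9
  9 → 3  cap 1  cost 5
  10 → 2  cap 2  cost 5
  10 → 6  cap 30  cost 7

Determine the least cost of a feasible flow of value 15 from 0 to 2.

shortest-cost path #1: 0→9→2 push 13 @ unit cost 14 (adds 182)
shortest-cost path #2: 0→10→2 push 2 @ unit cost 14 (adds 28)
total cost = 210

Minimum cost for 15 units: 210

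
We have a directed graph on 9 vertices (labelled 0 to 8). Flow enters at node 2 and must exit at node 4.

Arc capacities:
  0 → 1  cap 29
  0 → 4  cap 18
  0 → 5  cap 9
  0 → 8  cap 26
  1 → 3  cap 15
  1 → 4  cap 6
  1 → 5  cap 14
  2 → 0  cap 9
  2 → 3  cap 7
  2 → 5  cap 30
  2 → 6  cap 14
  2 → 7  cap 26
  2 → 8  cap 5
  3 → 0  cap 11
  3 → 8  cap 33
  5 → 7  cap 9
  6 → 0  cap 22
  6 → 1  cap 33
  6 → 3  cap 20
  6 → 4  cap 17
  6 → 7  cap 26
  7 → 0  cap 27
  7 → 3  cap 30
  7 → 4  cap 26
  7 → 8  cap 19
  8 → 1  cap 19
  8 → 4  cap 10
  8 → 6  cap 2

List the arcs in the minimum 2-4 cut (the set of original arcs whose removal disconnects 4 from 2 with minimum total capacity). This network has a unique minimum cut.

Min-cut arcs: {(2,0), (2,3), (2,6), (2,7), (2,8), (5,7)} (total capacity 70)

augment #1: 2→0→4 push 9
augment #2: 2→6→4 push 14
augment #3: 2→7→4 push 26
augment #4: 2→8→4 push 5
augment #5: 2→3→0→4 push 7
augment #6: 2→5→7→0→4 push 2
augment #7: 2→5→7→8→4 push 5
augment #8: 2→5→7→0→1→4 push 2
max flow = 70; residual-reachable set from 2 gives S-side
cut edges (S→T): {(2,0), (2,3), (2,6), (2,7), (2,8), (5,7)} total cap 70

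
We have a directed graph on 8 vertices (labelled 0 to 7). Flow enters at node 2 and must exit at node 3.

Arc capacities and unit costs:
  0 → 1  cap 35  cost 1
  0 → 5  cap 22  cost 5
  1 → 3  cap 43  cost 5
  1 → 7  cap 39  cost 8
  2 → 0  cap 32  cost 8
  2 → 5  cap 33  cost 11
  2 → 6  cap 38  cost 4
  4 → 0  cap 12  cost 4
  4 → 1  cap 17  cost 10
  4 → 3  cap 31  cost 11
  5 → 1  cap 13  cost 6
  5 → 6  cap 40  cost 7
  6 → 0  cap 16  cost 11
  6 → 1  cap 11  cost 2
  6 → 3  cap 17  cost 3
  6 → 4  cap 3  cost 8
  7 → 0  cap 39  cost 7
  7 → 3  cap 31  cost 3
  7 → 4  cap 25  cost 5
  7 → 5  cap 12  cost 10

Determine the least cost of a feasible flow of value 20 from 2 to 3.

shortest-cost path #1: 2→6→3 push 17 @ unit cost 7 (adds 119)
shortest-cost path #2: 2→6→1→3 push 3 @ unit cost 11 (adds 33)
total cost = 152

Minimum cost for 20 units: 152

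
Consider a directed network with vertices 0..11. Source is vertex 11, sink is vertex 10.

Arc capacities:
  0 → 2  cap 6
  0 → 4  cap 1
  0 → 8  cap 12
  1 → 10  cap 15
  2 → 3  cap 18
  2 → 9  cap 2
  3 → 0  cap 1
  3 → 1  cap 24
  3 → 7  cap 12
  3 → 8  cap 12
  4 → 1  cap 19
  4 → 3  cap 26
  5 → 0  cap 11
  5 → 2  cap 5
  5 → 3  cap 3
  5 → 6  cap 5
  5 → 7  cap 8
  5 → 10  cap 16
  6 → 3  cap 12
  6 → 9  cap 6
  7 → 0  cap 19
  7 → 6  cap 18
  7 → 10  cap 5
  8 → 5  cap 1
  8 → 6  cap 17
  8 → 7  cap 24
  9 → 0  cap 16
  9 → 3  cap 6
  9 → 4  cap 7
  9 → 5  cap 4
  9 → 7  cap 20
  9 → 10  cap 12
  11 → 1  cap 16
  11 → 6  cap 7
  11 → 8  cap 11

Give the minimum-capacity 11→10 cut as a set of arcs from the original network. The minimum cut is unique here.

augment #1: 11→1→10 push 15
augment #2: 11→6→9→10 push 6
augment #3: 11→8→5→10 push 1
augment #4: 11→8→7→10 push 5
augment #5: 11→6→3→0→2→9→10 push 1
augment #6: 11→8→7→0→2→9→10 push 1
max flow = 29; residual-reachable set from 11 gives S-side
cut edges (S→T): {(1,10), (2,9), (6,9), (7,10), (8,5)} total cap 29

Min-cut arcs: {(1,10), (2,9), (6,9), (7,10), (8,5)} (total capacity 29)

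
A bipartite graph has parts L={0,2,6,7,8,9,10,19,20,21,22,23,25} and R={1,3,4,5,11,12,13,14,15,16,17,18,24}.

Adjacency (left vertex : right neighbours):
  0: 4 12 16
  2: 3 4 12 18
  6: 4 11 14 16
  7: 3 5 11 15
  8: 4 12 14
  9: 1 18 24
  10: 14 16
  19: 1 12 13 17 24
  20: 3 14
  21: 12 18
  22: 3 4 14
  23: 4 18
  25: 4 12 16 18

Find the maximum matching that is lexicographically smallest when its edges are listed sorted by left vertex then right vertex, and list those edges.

|M| = 10 (so the lex-smallest maximum matching has 10 edges)
process left vertices in ascending order; for each, take the smallest-labelled available neighbour that still permits 10 edges overall, or leave it unmatched if none does
lex-smallest matching: {0-4, 2-3, 6-11, 7-5, 8-12, 9-1, 10-14, 19-13, 21-18, 25-16}

Lex-smallest maximum matching: {(0,4), (2,3), (6,11), (7,5), (8,12), (9,1), (10,14), (19,13), (21,18), (25,16)}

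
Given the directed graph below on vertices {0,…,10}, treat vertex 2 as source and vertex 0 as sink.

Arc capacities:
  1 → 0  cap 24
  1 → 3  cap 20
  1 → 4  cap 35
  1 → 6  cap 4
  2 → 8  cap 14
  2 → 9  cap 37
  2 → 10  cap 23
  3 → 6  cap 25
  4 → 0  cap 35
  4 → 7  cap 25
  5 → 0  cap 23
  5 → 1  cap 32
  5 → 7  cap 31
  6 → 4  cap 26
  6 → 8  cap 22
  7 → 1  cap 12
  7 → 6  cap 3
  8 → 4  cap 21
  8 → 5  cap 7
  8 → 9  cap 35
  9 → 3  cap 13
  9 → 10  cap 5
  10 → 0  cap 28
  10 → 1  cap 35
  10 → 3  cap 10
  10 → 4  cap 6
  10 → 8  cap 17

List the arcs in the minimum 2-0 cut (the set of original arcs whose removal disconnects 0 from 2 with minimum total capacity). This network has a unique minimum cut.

augment #1: 2→10→0 push 23
augment #2: 2→8→4→0 push 14
augment #3: 2→9→10→0 push 5
augment #4: 2→9→3→6→4→0 push 13
max flow = 55; residual-reachable set from 2 gives S-side
cut edges (S→T): {(2,8), (2,10), (9,3), (9,10)} total cap 55

Min-cut arcs: {(2,8), (2,10), (9,3), (9,10)} (total capacity 55)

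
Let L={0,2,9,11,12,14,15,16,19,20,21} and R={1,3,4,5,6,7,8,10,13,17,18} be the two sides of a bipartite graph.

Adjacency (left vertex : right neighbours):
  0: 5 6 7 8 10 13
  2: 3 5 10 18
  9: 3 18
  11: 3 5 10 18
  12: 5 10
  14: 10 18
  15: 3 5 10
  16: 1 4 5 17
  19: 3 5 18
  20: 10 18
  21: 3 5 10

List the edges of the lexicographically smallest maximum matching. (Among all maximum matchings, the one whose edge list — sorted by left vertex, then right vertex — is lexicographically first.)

|M| = 6 (so the lex-smallest maximum matching has 6 edges)
process left vertices in ascending order; for each, take the smallest-labelled available neighbour that still permits 6 edges overall, or leave it unmatched if none does
lex-smallest matching: {0-6, 2-3, 9-18, 11-5, 12-10, 16-1}

Lex-smallest maximum matching: {(0,6), (2,3), (9,18), (11,5), (12,10), (16,1)}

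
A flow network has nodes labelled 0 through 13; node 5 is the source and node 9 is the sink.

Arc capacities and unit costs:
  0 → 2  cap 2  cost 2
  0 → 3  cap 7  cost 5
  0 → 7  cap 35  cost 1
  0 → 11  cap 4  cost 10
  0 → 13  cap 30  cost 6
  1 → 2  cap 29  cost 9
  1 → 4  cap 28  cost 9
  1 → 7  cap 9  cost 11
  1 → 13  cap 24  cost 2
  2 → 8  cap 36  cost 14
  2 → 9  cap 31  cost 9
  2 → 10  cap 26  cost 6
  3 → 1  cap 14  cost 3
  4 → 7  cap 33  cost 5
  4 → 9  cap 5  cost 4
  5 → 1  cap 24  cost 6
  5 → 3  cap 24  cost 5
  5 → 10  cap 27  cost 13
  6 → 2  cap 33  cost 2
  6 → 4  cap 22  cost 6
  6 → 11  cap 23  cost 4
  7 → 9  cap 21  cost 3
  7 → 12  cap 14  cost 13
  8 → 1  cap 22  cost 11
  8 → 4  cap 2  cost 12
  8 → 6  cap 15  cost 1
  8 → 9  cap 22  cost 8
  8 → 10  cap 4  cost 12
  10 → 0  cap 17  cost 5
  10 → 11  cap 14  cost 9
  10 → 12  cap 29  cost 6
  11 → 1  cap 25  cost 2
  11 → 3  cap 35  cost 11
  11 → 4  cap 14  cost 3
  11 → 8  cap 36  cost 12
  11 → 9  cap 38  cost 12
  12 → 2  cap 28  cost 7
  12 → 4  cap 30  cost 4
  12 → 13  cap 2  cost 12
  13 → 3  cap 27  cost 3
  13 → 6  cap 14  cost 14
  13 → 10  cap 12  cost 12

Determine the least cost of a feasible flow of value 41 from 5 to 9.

shortest-cost path #1: 5→1→4→9 push 5 @ unit cost 19 (adds 95)
shortest-cost path #2: 5→1→7→9 push 9 @ unit cost 20 (adds 180)
shortest-cost path #3: 5→10→0→7→9 push 12 @ unit cost 22 (adds 264)
shortest-cost path #4: 5→1→2→9 push 10 @ unit cost 24 (adds 240)
shortest-cost path #5: 5→3→1→2→9 push 5 @ unit cost 26 (adds 130)
total cost = 909

Minimum cost for 41 units: 909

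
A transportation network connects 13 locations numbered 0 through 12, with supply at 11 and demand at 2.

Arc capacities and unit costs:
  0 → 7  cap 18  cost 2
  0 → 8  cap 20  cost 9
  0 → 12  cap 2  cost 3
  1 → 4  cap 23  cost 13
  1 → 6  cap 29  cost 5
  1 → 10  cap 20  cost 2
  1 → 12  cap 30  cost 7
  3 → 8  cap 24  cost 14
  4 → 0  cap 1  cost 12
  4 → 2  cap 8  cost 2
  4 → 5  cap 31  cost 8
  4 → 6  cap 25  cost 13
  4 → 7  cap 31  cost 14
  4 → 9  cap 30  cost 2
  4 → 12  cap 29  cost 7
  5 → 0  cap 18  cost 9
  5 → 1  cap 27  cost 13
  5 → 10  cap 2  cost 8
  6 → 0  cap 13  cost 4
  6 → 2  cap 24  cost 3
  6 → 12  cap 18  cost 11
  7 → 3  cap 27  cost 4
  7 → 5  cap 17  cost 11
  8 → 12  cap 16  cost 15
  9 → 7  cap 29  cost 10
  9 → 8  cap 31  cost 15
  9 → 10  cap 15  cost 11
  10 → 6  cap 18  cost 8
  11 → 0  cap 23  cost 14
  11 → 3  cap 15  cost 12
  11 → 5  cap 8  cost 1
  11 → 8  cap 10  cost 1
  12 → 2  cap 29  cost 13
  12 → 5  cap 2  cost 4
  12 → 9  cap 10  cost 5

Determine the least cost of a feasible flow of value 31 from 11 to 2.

shortest-cost path #1: 11→5→10→6→2 push 2 @ unit cost 20 (adds 40)
shortest-cost path #2: 11→5→1→6→2 push 6 @ unit cost 22 (adds 132)
shortest-cost path #3: 11→8→12→2 push 10 @ unit cost 29 (adds 290)
shortest-cost path #4: 11→0→12→2 push 2 @ unit cost 30 (adds 60)
shortest-cost path #5: 11→0→7→5→1→6→2 push 11 @ unit cost 48 (adds 528)
total cost = 1050

Minimum cost for 31 units: 1050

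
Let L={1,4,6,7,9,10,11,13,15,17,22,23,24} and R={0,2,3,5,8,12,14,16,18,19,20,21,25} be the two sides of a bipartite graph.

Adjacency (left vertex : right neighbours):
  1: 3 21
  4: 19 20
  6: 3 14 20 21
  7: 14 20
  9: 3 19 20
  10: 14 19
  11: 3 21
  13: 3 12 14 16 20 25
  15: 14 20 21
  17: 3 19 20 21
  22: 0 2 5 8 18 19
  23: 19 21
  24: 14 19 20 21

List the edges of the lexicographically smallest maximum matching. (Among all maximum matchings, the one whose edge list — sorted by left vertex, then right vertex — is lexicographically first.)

Lex-smallest maximum matching: {(1,3), (4,19), (6,14), (7,20), (11,21), (13,12), (22,0)}

|M| = 7 (so the lex-smallest maximum matching has 7 edges)
process left vertices in ascending order; for each, take the smallest-labelled available neighbour that still permits 7 edges overall, or leave it unmatched if none does
lex-smallest matching: {1-3, 4-19, 6-14, 7-20, 11-21, 13-12, 22-0}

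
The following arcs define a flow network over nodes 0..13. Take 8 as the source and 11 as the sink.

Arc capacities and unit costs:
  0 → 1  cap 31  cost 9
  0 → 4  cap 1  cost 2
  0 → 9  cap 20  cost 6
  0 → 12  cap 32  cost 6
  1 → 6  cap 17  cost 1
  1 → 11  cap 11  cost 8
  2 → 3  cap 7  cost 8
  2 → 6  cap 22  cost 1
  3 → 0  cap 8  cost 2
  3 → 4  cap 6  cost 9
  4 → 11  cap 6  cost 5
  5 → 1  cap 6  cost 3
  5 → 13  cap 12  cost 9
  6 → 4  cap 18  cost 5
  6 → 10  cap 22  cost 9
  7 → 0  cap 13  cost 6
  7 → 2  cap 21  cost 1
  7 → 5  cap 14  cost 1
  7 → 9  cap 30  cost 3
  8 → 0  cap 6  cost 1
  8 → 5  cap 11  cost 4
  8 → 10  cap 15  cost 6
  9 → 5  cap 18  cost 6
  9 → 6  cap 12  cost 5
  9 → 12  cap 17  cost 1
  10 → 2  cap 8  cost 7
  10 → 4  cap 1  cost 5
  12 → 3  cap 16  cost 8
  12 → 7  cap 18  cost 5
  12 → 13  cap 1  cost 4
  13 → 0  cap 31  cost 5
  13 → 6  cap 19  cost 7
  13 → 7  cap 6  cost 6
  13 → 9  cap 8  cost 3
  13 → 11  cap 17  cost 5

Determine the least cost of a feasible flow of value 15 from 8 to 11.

shortest-cost path #1: 8→0→4→11 push 1 @ unit cost 8 (adds 8)
shortest-cost path #2: 8→5→1→11 push 6 @ unit cost 15 (adds 90)
shortest-cost path #3: 8→10→4→11 push 1 @ unit cost 16 (adds 16)
shortest-cost path #4: 8→0→12→13→11 push 1 @ unit cost 16 (adds 16)
shortest-cost path #5: 8→0→1→11 push 4 @ unit cost 18 (adds 72)
shortest-cost path #6: 8→5→13→11 push 2 @ unit cost 18 (adds 36)
total cost = 238

Minimum cost for 15 units: 238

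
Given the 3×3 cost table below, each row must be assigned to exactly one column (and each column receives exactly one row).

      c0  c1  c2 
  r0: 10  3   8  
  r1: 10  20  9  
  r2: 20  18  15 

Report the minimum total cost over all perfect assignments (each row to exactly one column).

optimal assignment: row0→col1 (cost 3), row1→col0 (cost 10), row2→col2 (cost 15)
total = 3 + 10 + 15 = 28

Minimum assignment cost: 28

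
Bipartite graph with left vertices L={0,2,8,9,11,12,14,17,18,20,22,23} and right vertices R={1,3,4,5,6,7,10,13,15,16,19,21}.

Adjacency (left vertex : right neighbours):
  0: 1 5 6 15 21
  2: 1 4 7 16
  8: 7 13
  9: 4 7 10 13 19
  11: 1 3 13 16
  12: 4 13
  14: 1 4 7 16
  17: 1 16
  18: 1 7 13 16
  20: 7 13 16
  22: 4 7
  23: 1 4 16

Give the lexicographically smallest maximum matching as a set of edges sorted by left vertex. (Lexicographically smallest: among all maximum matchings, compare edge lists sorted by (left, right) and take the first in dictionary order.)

Lex-smallest maximum matching: {(0,5), (2,1), (8,7), (9,10), (11,3), (12,4), (14,16), (18,13)}

|M| = 8 (so the lex-smallest maximum matching has 8 edges)
process left vertices in ascending order; for each, take the smallest-labelled available neighbour that still permits 8 edges overall, or leave it unmatched if none does
lex-smallest matching: {0-5, 2-1, 8-7, 9-10, 11-3, 12-4, 14-16, 18-13}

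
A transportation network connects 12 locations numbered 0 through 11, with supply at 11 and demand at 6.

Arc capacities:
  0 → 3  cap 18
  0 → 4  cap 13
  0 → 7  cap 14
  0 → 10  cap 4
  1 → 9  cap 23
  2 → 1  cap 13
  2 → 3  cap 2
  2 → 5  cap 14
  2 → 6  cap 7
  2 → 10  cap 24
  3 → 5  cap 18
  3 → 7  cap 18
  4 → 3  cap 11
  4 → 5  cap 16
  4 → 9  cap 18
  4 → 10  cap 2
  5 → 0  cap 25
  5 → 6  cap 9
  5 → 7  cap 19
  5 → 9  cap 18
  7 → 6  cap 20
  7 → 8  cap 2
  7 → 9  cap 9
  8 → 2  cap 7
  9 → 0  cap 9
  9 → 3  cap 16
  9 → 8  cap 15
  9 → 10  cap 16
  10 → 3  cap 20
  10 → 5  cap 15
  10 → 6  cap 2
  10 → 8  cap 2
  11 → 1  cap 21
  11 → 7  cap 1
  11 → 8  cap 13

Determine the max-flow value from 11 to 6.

augment #1: 11→7→6 bottleneck 1, total now 1
augment #2: 11→8→2→6 bottleneck 7, total now 8
augment #3: 11→1→9→10→6 bottleneck 2, total now 10
augment #4: 11→1→9→0→7→6 bottleneck 9, total now 19
augment #5: 11→1→9→3→5→6 bottleneck 9, total now 28
augment #6: 11→1→9→3→7→6 bottleneck 1, total now 29

Maximum flow value: 29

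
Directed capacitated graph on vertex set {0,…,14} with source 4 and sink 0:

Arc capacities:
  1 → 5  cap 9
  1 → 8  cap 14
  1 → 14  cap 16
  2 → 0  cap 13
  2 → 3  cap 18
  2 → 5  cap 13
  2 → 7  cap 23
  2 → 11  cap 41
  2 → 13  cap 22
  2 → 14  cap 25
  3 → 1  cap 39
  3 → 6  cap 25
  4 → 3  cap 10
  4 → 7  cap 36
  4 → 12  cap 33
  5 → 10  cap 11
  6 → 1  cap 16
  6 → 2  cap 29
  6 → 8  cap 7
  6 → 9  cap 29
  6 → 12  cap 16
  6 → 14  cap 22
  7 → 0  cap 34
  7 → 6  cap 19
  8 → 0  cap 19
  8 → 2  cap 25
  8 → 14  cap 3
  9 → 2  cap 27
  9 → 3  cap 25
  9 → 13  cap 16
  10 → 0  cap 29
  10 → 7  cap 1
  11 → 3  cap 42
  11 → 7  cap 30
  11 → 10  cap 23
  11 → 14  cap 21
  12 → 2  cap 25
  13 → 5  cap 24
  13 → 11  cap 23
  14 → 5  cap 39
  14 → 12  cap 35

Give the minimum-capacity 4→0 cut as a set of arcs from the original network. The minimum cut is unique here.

augment #1: 4→7→0 push 34
augment #2: 4→12→2→0 push 13
augment #3: 4→3→1→8→0 push 10
augment #4: 4→7→6→8→0 push 2
augment #5: 4→12→2→5→10→0 push 11
augment #6: 4→12→2→11→10→0 push 1
max flow = 71; residual-reachable set from 4 gives S-side
cut edges (S→T): {(4,3), (4,7), (12,2)} total cap 71

Min-cut arcs: {(4,3), (4,7), (12,2)} (total capacity 71)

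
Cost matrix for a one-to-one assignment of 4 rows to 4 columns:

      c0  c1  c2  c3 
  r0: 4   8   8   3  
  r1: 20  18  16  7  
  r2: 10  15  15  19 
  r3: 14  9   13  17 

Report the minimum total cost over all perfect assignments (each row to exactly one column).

Minimum assignment cost: 34

optimal assignment: row0→col2 (cost 8), row1→col3 (cost 7), row2→col0 (cost 10), row3→col1 (cost 9)
total = 8 + 7 + 10 + 9 = 34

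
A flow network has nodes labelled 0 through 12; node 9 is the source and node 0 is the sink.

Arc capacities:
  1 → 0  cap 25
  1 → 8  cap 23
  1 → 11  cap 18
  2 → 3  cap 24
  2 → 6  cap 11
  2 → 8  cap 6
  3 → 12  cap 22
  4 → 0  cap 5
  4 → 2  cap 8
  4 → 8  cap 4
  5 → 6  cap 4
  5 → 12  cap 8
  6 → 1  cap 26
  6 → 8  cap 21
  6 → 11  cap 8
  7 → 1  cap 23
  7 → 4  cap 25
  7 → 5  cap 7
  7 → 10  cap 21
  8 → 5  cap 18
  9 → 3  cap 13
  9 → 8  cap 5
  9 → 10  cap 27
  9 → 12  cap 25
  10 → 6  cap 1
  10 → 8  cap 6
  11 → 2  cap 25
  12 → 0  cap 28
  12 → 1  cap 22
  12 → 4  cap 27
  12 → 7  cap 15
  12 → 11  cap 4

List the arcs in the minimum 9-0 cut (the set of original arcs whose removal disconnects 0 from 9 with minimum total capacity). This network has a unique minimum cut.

augment #1: 9→12→0 push 25
augment #2: 9→3→12→0 push 3
augment #3: 9→3→12→1→0 push 10
augment #4: 9→10→6→1→0 push 1
augment #5: 9→8→5→6→1→0 push 4
augment #6: 9→8→5→12→1→0 push 1
augment #7: 9→10→8→5→12→1→0 push 6
max flow = 50; residual-reachable set from 9 gives S-side
cut edges (S→T): {(9,3), (9,8), (9,12), (10,6), (10,8)} total cap 50

Min-cut arcs: {(9,3), (9,8), (9,12), (10,6), (10,8)} (total capacity 50)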